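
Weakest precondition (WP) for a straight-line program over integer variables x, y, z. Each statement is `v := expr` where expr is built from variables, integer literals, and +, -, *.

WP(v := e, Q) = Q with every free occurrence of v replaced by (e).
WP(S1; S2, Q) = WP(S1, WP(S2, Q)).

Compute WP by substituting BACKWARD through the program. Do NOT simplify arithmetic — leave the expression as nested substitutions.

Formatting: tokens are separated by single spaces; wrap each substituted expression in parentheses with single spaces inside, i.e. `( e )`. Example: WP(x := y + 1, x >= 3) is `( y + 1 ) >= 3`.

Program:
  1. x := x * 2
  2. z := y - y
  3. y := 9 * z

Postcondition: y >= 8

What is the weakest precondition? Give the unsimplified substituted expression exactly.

Answer: ( 9 * ( y - y ) ) >= 8

Derivation:
post: y >= 8
stmt 3: y := 9 * z  -- replace 1 occurrence(s) of y with (9 * z)
  => ( 9 * z ) >= 8
stmt 2: z := y - y  -- replace 1 occurrence(s) of z with (y - y)
  => ( 9 * ( y - y ) ) >= 8
stmt 1: x := x * 2  -- replace 0 occurrence(s) of x with (x * 2)
  => ( 9 * ( y - y ) ) >= 8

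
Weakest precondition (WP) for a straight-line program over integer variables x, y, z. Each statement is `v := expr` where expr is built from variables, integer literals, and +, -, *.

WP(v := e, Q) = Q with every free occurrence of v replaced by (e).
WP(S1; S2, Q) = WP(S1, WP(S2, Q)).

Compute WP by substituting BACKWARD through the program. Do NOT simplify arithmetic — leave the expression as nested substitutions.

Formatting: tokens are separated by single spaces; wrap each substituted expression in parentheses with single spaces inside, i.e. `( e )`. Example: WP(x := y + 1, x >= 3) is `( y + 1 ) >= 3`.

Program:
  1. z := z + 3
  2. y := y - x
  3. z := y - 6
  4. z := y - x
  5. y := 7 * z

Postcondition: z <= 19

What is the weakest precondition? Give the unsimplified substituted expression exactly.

post: z <= 19
stmt 5: y := 7 * z  -- replace 0 occurrence(s) of y with (7 * z)
  => z <= 19
stmt 4: z := y - x  -- replace 1 occurrence(s) of z with (y - x)
  => ( y - x ) <= 19
stmt 3: z := y - 6  -- replace 0 occurrence(s) of z with (y - 6)
  => ( y - x ) <= 19
stmt 2: y := y - x  -- replace 1 occurrence(s) of y with (y - x)
  => ( ( y - x ) - x ) <= 19
stmt 1: z := z + 3  -- replace 0 occurrence(s) of z with (z + 3)
  => ( ( y - x ) - x ) <= 19

Answer: ( ( y - x ) - x ) <= 19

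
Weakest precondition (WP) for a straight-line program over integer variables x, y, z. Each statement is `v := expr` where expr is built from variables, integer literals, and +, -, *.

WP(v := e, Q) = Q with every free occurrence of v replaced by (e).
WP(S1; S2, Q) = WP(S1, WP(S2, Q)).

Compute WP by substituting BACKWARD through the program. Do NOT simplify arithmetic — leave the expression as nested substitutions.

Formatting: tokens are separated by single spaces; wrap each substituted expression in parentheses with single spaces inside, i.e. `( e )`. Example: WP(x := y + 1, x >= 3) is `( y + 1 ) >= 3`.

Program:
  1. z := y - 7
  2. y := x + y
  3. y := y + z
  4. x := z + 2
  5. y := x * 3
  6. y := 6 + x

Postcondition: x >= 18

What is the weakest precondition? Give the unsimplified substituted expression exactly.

Answer: ( ( y - 7 ) + 2 ) >= 18

Derivation:
post: x >= 18
stmt 6: y := 6 + x  -- replace 0 occurrence(s) of y with (6 + x)
  => x >= 18
stmt 5: y := x * 3  -- replace 0 occurrence(s) of y with (x * 3)
  => x >= 18
stmt 4: x := z + 2  -- replace 1 occurrence(s) of x with (z + 2)
  => ( z + 2 ) >= 18
stmt 3: y := y + z  -- replace 0 occurrence(s) of y with (y + z)
  => ( z + 2 ) >= 18
stmt 2: y := x + y  -- replace 0 occurrence(s) of y with (x + y)
  => ( z + 2 ) >= 18
stmt 1: z := y - 7  -- replace 1 occurrence(s) of z with (y - 7)
  => ( ( y - 7 ) + 2 ) >= 18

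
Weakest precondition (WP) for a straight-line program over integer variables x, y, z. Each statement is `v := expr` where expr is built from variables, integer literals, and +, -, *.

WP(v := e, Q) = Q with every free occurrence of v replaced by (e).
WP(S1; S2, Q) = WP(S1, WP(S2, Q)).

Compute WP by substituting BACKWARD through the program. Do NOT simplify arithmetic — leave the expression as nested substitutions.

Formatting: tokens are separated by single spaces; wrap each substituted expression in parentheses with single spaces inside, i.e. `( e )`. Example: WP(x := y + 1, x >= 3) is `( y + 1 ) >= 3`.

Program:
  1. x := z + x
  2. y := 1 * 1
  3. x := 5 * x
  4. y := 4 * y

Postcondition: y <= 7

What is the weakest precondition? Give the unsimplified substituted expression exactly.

post: y <= 7
stmt 4: y := 4 * y  -- replace 1 occurrence(s) of y with (4 * y)
  => ( 4 * y ) <= 7
stmt 3: x := 5 * x  -- replace 0 occurrence(s) of x with (5 * x)
  => ( 4 * y ) <= 7
stmt 2: y := 1 * 1  -- replace 1 occurrence(s) of y with (1 * 1)
  => ( 4 * ( 1 * 1 ) ) <= 7
stmt 1: x := z + x  -- replace 0 occurrence(s) of x with (z + x)
  => ( 4 * ( 1 * 1 ) ) <= 7

Answer: ( 4 * ( 1 * 1 ) ) <= 7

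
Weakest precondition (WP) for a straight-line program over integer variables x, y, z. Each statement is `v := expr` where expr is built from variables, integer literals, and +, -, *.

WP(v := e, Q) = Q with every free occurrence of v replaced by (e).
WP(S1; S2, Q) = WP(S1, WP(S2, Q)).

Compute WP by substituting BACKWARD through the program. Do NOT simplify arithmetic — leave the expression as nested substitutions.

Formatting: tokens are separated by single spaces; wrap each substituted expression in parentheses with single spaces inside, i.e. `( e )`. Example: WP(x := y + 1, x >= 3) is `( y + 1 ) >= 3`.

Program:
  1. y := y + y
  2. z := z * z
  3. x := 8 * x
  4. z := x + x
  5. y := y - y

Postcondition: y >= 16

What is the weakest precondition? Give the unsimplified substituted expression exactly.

Answer: ( ( y + y ) - ( y + y ) ) >= 16

Derivation:
post: y >= 16
stmt 5: y := y - y  -- replace 1 occurrence(s) of y with (y - y)
  => ( y - y ) >= 16
stmt 4: z := x + x  -- replace 0 occurrence(s) of z with (x + x)
  => ( y - y ) >= 16
stmt 3: x := 8 * x  -- replace 0 occurrence(s) of x with (8 * x)
  => ( y - y ) >= 16
stmt 2: z := z * z  -- replace 0 occurrence(s) of z with (z * z)
  => ( y - y ) >= 16
stmt 1: y := y + y  -- replace 2 occurrence(s) of y with (y + y)
  => ( ( y + y ) - ( y + y ) ) >= 16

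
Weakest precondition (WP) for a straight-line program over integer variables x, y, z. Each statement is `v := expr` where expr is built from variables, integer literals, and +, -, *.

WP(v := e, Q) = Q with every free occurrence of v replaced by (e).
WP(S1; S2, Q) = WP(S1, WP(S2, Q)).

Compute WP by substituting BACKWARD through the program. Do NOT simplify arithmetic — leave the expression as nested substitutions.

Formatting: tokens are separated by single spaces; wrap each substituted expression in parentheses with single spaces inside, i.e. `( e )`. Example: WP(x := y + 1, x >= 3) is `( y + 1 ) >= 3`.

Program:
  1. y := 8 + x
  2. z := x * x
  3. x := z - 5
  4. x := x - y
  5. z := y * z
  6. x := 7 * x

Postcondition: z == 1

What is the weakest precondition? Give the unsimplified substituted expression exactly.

Answer: ( ( 8 + x ) * ( x * x ) ) == 1

Derivation:
post: z == 1
stmt 6: x := 7 * x  -- replace 0 occurrence(s) of x with (7 * x)
  => z == 1
stmt 5: z := y * z  -- replace 1 occurrence(s) of z with (y * z)
  => ( y * z ) == 1
stmt 4: x := x - y  -- replace 0 occurrence(s) of x with (x - y)
  => ( y * z ) == 1
stmt 3: x := z - 5  -- replace 0 occurrence(s) of x with (z - 5)
  => ( y * z ) == 1
stmt 2: z := x * x  -- replace 1 occurrence(s) of z with (x * x)
  => ( y * ( x * x ) ) == 1
stmt 1: y := 8 + x  -- replace 1 occurrence(s) of y with (8 + x)
  => ( ( 8 + x ) * ( x * x ) ) == 1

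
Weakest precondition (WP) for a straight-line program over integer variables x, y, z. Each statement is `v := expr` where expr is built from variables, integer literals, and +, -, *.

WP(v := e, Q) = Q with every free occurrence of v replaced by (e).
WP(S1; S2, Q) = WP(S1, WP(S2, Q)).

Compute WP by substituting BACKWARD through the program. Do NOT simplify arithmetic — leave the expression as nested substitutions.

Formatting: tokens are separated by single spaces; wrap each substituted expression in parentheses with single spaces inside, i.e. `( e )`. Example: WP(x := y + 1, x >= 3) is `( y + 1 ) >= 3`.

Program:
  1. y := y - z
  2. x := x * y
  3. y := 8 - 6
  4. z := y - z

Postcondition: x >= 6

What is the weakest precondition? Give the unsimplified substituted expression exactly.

post: x >= 6
stmt 4: z := y - z  -- replace 0 occurrence(s) of z with (y - z)
  => x >= 6
stmt 3: y := 8 - 6  -- replace 0 occurrence(s) of y with (8 - 6)
  => x >= 6
stmt 2: x := x * y  -- replace 1 occurrence(s) of x with (x * y)
  => ( x * y ) >= 6
stmt 1: y := y - z  -- replace 1 occurrence(s) of y with (y - z)
  => ( x * ( y - z ) ) >= 6

Answer: ( x * ( y - z ) ) >= 6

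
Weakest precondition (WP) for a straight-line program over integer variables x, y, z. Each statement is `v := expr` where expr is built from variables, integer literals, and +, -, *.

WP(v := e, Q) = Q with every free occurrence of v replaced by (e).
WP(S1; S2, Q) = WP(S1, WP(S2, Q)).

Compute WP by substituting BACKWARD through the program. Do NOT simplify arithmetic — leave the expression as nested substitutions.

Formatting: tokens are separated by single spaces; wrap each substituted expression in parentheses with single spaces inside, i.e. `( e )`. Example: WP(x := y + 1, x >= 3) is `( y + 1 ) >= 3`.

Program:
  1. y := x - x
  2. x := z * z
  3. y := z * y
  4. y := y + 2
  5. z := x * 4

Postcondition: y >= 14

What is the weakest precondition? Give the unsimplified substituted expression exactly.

post: y >= 14
stmt 5: z := x * 4  -- replace 0 occurrence(s) of z with (x * 4)
  => y >= 14
stmt 4: y := y + 2  -- replace 1 occurrence(s) of y with (y + 2)
  => ( y + 2 ) >= 14
stmt 3: y := z * y  -- replace 1 occurrence(s) of y with (z * y)
  => ( ( z * y ) + 2 ) >= 14
stmt 2: x := z * z  -- replace 0 occurrence(s) of x with (z * z)
  => ( ( z * y ) + 2 ) >= 14
stmt 1: y := x - x  -- replace 1 occurrence(s) of y with (x - x)
  => ( ( z * ( x - x ) ) + 2 ) >= 14

Answer: ( ( z * ( x - x ) ) + 2 ) >= 14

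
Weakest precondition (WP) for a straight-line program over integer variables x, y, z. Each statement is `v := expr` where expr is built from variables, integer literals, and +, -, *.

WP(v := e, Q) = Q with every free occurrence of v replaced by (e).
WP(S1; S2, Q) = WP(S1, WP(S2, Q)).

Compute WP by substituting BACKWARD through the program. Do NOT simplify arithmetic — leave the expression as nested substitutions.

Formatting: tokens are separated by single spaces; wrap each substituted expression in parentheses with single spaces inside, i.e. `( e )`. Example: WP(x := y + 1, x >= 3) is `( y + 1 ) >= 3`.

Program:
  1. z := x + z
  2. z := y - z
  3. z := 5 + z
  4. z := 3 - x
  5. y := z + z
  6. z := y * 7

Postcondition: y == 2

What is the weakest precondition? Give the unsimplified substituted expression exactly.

post: y == 2
stmt 6: z := y * 7  -- replace 0 occurrence(s) of z with (y * 7)
  => y == 2
stmt 5: y := z + z  -- replace 1 occurrence(s) of y with (z + z)
  => ( z + z ) == 2
stmt 4: z := 3 - x  -- replace 2 occurrence(s) of z with (3 - x)
  => ( ( 3 - x ) + ( 3 - x ) ) == 2
stmt 3: z := 5 + z  -- replace 0 occurrence(s) of z with (5 + z)
  => ( ( 3 - x ) + ( 3 - x ) ) == 2
stmt 2: z := y - z  -- replace 0 occurrence(s) of z with (y - z)
  => ( ( 3 - x ) + ( 3 - x ) ) == 2
stmt 1: z := x + z  -- replace 0 occurrence(s) of z with (x + z)
  => ( ( 3 - x ) + ( 3 - x ) ) == 2

Answer: ( ( 3 - x ) + ( 3 - x ) ) == 2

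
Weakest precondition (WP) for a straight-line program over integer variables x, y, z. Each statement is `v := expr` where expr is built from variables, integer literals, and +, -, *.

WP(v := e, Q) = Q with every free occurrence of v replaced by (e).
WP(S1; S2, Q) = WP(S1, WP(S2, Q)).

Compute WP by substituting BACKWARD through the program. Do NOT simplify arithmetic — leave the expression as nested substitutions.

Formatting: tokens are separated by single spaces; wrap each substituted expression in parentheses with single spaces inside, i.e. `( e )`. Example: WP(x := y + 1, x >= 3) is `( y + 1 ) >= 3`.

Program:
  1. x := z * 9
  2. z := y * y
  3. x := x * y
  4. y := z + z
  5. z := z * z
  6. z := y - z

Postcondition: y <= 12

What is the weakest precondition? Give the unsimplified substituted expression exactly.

post: y <= 12
stmt 6: z := y - z  -- replace 0 occurrence(s) of z with (y - z)
  => y <= 12
stmt 5: z := z * z  -- replace 0 occurrence(s) of z with (z * z)
  => y <= 12
stmt 4: y := z + z  -- replace 1 occurrence(s) of y with (z + z)
  => ( z + z ) <= 12
stmt 3: x := x * y  -- replace 0 occurrence(s) of x with (x * y)
  => ( z + z ) <= 12
stmt 2: z := y * y  -- replace 2 occurrence(s) of z with (y * y)
  => ( ( y * y ) + ( y * y ) ) <= 12
stmt 1: x := z * 9  -- replace 0 occurrence(s) of x with (z * 9)
  => ( ( y * y ) + ( y * y ) ) <= 12

Answer: ( ( y * y ) + ( y * y ) ) <= 12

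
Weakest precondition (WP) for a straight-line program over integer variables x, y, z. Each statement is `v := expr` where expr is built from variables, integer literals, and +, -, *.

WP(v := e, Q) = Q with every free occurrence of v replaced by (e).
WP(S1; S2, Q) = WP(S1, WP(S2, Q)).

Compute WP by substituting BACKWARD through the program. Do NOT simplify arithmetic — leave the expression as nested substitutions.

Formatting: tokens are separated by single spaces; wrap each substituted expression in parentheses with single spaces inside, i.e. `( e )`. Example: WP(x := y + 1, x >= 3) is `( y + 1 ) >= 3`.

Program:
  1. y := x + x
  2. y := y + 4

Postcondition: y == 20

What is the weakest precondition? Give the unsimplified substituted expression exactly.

post: y == 20
stmt 2: y := y + 4  -- replace 1 occurrence(s) of y with (y + 4)
  => ( y + 4 ) == 20
stmt 1: y := x + x  -- replace 1 occurrence(s) of y with (x + x)
  => ( ( x + x ) + 4 ) == 20

Answer: ( ( x + x ) + 4 ) == 20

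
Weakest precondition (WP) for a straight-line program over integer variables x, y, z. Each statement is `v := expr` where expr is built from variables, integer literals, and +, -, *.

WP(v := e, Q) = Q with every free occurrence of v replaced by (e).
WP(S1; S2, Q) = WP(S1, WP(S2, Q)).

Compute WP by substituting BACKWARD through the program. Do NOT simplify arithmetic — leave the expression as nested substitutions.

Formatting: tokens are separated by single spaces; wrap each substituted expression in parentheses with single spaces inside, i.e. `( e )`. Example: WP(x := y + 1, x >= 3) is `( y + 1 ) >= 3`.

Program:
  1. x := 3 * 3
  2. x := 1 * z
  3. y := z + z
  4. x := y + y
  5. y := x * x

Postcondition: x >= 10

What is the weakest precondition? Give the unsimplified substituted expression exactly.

Answer: ( ( z + z ) + ( z + z ) ) >= 10

Derivation:
post: x >= 10
stmt 5: y := x * x  -- replace 0 occurrence(s) of y with (x * x)
  => x >= 10
stmt 4: x := y + y  -- replace 1 occurrence(s) of x with (y + y)
  => ( y + y ) >= 10
stmt 3: y := z + z  -- replace 2 occurrence(s) of y with (z + z)
  => ( ( z + z ) + ( z + z ) ) >= 10
stmt 2: x := 1 * z  -- replace 0 occurrence(s) of x with (1 * z)
  => ( ( z + z ) + ( z + z ) ) >= 10
stmt 1: x := 3 * 3  -- replace 0 occurrence(s) of x with (3 * 3)
  => ( ( z + z ) + ( z + z ) ) >= 10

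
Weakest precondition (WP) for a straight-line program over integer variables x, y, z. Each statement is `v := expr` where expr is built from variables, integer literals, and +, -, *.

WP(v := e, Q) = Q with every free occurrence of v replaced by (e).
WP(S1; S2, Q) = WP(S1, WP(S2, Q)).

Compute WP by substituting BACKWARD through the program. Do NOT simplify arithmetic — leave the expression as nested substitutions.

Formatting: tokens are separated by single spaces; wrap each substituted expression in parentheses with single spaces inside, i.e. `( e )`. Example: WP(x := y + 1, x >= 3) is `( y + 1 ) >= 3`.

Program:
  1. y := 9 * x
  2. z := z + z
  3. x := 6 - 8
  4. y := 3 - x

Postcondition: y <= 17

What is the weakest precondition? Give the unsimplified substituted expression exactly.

post: y <= 17
stmt 4: y := 3 - x  -- replace 1 occurrence(s) of y with (3 - x)
  => ( 3 - x ) <= 17
stmt 3: x := 6 - 8  -- replace 1 occurrence(s) of x with (6 - 8)
  => ( 3 - ( 6 - 8 ) ) <= 17
stmt 2: z := z + z  -- replace 0 occurrence(s) of z with (z + z)
  => ( 3 - ( 6 - 8 ) ) <= 17
stmt 1: y := 9 * x  -- replace 0 occurrence(s) of y with (9 * x)
  => ( 3 - ( 6 - 8 ) ) <= 17

Answer: ( 3 - ( 6 - 8 ) ) <= 17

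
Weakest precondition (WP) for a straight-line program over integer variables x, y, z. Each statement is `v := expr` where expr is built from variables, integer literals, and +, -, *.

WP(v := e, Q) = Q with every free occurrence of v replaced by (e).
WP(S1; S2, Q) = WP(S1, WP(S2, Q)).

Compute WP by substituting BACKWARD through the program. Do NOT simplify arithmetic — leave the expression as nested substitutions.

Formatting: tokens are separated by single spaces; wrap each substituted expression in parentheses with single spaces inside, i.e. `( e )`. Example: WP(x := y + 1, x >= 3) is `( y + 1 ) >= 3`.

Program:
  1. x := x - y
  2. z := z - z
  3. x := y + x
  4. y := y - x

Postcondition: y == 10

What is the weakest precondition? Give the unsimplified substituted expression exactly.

post: y == 10
stmt 4: y := y - x  -- replace 1 occurrence(s) of y with (y - x)
  => ( y - x ) == 10
stmt 3: x := y + x  -- replace 1 occurrence(s) of x with (y + x)
  => ( y - ( y + x ) ) == 10
stmt 2: z := z - z  -- replace 0 occurrence(s) of z with (z - z)
  => ( y - ( y + x ) ) == 10
stmt 1: x := x - y  -- replace 1 occurrence(s) of x with (x - y)
  => ( y - ( y + ( x - y ) ) ) == 10

Answer: ( y - ( y + ( x - y ) ) ) == 10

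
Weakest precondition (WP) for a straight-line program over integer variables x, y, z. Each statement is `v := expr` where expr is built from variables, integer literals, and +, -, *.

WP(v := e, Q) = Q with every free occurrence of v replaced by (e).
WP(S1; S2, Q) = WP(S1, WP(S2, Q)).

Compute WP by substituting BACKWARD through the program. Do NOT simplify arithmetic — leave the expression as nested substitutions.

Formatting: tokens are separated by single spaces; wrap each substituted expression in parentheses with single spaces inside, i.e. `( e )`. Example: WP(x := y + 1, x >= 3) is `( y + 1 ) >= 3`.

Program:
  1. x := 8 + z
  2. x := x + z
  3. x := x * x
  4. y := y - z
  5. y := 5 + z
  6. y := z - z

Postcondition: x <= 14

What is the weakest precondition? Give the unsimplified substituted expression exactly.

Answer: ( ( ( 8 + z ) + z ) * ( ( 8 + z ) + z ) ) <= 14

Derivation:
post: x <= 14
stmt 6: y := z - z  -- replace 0 occurrence(s) of y with (z - z)
  => x <= 14
stmt 5: y := 5 + z  -- replace 0 occurrence(s) of y with (5 + z)
  => x <= 14
stmt 4: y := y - z  -- replace 0 occurrence(s) of y with (y - z)
  => x <= 14
stmt 3: x := x * x  -- replace 1 occurrence(s) of x with (x * x)
  => ( x * x ) <= 14
stmt 2: x := x + z  -- replace 2 occurrence(s) of x with (x + z)
  => ( ( x + z ) * ( x + z ) ) <= 14
stmt 1: x := 8 + z  -- replace 2 occurrence(s) of x with (8 + z)
  => ( ( ( 8 + z ) + z ) * ( ( 8 + z ) + z ) ) <= 14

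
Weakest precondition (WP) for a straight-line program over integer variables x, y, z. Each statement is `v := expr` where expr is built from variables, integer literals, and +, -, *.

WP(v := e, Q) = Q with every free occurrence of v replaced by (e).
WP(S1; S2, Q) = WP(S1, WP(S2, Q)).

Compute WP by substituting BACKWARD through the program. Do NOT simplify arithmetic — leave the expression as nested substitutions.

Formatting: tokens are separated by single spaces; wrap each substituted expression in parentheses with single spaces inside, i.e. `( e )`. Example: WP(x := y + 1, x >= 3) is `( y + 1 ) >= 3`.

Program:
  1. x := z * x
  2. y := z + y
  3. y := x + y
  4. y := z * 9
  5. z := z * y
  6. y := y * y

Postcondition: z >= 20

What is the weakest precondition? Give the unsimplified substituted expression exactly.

Answer: ( z * ( z * 9 ) ) >= 20

Derivation:
post: z >= 20
stmt 6: y := y * y  -- replace 0 occurrence(s) of y with (y * y)
  => z >= 20
stmt 5: z := z * y  -- replace 1 occurrence(s) of z with (z * y)
  => ( z * y ) >= 20
stmt 4: y := z * 9  -- replace 1 occurrence(s) of y with (z * 9)
  => ( z * ( z * 9 ) ) >= 20
stmt 3: y := x + y  -- replace 0 occurrence(s) of y with (x + y)
  => ( z * ( z * 9 ) ) >= 20
stmt 2: y := z + y  -- replace 0 occurrence(s) of y with (z + y)
  => ( z * ( z * 9 ) ) >= 20
stmt 1: x := z * x  -- replace 0 occurrence(s) of x with (z * x)
  => ( z * ( z * 9 ) ) >= 20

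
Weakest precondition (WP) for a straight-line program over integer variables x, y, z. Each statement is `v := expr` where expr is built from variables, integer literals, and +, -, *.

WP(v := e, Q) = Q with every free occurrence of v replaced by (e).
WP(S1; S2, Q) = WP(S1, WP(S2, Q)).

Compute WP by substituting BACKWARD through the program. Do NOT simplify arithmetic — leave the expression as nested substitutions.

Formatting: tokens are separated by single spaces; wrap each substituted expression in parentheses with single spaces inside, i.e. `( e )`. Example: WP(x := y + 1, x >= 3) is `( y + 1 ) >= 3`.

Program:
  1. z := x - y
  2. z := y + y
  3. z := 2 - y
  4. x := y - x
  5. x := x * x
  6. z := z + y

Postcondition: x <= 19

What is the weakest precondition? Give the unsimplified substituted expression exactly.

Answer: ( ( y - x ) * ( y - x ) ) <= 19

Derivation:
post: x <= 19
stmt 6: z := z + y  -- replace 0 occurrence(s) of z with (z + y)
  => x <= 19
stmt 5: x := x * x  -- replace 1 occurrence(s) of x with (x * x)
  => ( x * x ) <= 19
stmt 4: x := y - x  -- replace 2 occurrence(s) of x with (y - x)
  => ( ( y - x ) * ( y - x ) ) <= 19
stmt 3: z := 2 - y  -- replace 0 occurrence(s) of z with (2 - y)
  => ( ( y - x ) * ( y - x ) ) <= 19
stmt 2: z := y + y  -- replace 0 occurrence(s) of z with (y + y)
  => ( ( y - x ) * ( y - x ) ) <= 19
stmt 1: z := x - y  -- replace 0 occurrence(s) of z with (x - y)
  => ( ( y - x ) * ( y - x ) ) <= 19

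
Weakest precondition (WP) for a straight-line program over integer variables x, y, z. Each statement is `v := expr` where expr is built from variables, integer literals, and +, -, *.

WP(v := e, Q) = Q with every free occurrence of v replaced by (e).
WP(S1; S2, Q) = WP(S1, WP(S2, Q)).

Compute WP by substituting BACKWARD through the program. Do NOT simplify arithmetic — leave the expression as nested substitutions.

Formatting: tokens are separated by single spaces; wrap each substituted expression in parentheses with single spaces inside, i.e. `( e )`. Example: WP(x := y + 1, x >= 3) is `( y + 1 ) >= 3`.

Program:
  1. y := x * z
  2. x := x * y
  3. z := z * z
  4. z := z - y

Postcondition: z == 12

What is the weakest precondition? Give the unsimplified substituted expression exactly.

Answer: ( ( z * z ) - ( x * z ) ) == 12

Derivation:
post: z == 12
stmt 4: z := z - y  -- replace 1 occurrence(s) of z with (z - y)
  => ( z - y ) == 12
stmt 3: z := z * z  -- replace 1 occurrence(s) of z with (z * z)
  => ( ( z * z ) - y ) == 12
stmt 2: x := x * y  -- replace 0 occurrence(s) of x with (x * y)
  => ( ( z * z ) - y ) == 12
stmt 1: y := x * z  -- replace 1 occurrence(s) of y with (x * z)
  => ( ( z * z ) - ( x * z ) ) == 12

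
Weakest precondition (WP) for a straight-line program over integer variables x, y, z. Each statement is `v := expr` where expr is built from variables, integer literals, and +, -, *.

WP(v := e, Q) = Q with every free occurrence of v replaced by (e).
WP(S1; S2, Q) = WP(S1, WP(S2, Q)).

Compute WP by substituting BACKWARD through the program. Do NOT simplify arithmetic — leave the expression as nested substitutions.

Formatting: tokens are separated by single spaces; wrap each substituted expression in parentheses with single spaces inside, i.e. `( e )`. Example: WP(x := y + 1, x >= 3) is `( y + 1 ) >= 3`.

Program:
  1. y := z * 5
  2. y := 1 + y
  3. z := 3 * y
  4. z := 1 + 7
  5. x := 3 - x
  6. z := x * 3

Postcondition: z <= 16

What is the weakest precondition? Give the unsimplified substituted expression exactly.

Answer: ( ( 3 - x ) * 3 ) <= 16

Derivation:
post: z <= 16
stmt 6: z := x * 3  -- replace 1 occurrence(s) of z with (x * 3)
  => ( x * 3 ) <= 16
stmt 5: x := 3 - x  -- replace 1 occurrence(s) of x with (3 - x)
  => ( ( 3 - x ) * 3 ) <= 16
stmt 4: z := 1 + 7  -- replace 0 occurrence(s) of z with (1 + 7)
  => ( ( 3 - x ) * 3 ) <= 16
stmt 3: z := 3 * y  -- replace 0 occurrence(s) of z with (3 * y)
  => ( ( 3 - x ) * 3 ) <= 16
stmt 2: y := 1 + y  -- replace 0 occurrence(s) of y with (1 + y)
  => ( ( 3 - x ) * 3 ) <= 16
stmt 1: y := z * 5  -- replace 0 occurrence(s) of y with (z * 5)
  => ( ( 3 - x ) * 3 ) <= 16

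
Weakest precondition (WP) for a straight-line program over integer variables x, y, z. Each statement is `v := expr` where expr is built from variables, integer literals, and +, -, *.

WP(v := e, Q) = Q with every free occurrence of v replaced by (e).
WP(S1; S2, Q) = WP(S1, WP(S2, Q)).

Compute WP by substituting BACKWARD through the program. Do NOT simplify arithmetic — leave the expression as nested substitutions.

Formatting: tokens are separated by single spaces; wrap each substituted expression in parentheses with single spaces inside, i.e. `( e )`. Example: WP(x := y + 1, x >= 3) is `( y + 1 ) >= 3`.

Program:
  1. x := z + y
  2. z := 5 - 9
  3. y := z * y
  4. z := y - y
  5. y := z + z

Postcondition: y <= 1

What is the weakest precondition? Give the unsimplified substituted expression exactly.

Answer: ( ( ( ( 5 - 9 ) * y ) - ( ( 5 - 9 ) * y ) ) + ( ( ( 5 - 9 ) * y ) - ( ( 5 - 9 ) * y ) ) ) <= 1

Derivation:
post: y <= 1
stmt 5: y := z + z  -- replace 1 occurrence(s) of y with (z + z)
  => ( z + z ) <= 1
stmt 4: z := y - y  -- replace 2 occurrence(s) of z with (y - y)
  => ( ( y - y ) + ( y - y ) ) <= 1
stmt 3: y := z * y  -- replace 4 occurrence(s) of y with (z * y)
  => ( ( ( z * y ) - ( z * y ) ) + ( ( z * y ) - ( z * y ) ) ) <= 1
stmt 2: z := 5 - 9  -- replace 4 occurrence(s) of z with (5 - 9)
  => ( ( ( ( 5 - 9 ) * y ) - ( ( 5 - 9 ) * y ) ) + ( ( ( 5 - 9 ) * y ) - ( ( 5 - 9 ) * y ) ) ) <= 1
stmt 1: x := z + y  -- replace 0 occurrence(s) of x with (z + y)
  => ( ( ( ( 5 - 9 ) * y ) - ( ( 5 - 9 ) * y ) ) + ( ( ( 5 - 9 ) * y ) - ( ( 5 - 9 ) * y ) ) ) <= 1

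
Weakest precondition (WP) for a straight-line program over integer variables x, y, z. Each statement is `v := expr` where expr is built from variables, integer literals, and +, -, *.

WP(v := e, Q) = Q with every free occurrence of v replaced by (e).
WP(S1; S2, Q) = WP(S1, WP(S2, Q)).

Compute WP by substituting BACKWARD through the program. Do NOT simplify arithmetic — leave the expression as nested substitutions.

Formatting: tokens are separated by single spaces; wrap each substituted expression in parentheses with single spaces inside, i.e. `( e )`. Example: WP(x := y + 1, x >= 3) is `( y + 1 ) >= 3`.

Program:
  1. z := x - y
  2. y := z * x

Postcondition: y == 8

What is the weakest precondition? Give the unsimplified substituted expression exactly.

Answer: ( ( x - y ) * x ) == 8

Derivation:
post: y == 8
stmt 2: y := z * x  -- replace 1 occurrence(s) of y with (z * x)
  => ( z * x ) == 8
stmt 1: z := x - y  -- replace 1 occurrence(s) of z with (x - y)
  => ( ( x - y ) * x ) == 8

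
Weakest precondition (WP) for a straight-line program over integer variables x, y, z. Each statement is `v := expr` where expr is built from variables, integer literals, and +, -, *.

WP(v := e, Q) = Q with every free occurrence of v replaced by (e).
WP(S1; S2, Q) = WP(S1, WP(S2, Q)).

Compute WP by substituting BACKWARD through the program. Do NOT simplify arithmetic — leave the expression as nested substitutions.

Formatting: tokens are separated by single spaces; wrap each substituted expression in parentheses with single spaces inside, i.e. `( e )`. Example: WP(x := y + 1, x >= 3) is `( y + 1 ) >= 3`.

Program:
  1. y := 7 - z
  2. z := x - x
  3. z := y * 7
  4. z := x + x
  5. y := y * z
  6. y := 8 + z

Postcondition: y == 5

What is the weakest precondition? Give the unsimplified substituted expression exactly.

Answer: ( 8 + ( x + x ) ) == 5

Derivation:
post: y == 5
stmt 6: y := 8 + z  -- replace 1 occurrence(s) of y with (8 + z)
  => ( 8 + z ) == 5
stmt 5: y := y * z  -- replace 0 occurrence(s) of y with (y * z)
  => ( 8 + z ) == 5
stmt 4: z := x + x  -- replace 1 occurrence(s) of z with (x + x)
  => ( 8 + ( x + x ) ) == 5
stmt 3: z := y * 7  -- replace 0 occurrence(s) of z with (y * 7)
  => ( 8 + ( x + x ) ) == 5
stmt 2: z := x - x  -- replace 0 occurrence(s) of z with (x - x)
  => ( 8 + ( x + x ) ) == 5
stmt 1: y := 7 - z  -- replace 0 occurrence(s) of y with (7 - z)
  => ( 8 + ( x + x ) ) == 5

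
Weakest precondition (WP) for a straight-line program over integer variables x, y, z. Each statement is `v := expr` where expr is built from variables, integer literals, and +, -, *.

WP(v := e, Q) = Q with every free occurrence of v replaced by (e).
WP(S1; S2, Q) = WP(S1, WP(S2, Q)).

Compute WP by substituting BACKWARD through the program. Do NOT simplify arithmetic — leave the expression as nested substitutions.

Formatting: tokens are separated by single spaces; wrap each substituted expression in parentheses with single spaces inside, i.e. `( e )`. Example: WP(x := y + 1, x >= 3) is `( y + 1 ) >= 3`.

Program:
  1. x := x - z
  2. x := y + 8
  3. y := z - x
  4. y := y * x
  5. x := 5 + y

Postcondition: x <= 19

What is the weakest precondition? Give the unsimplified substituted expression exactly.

post: x <= 19
stmt 5: x := 5 + y  -- replace 1 occurrence(s) of x with (5 + y)
  => ( 5 + y ) <= 19
stmt 4: y := y * x  -- replace 1 occurrence(s) of y with (y * x)
  => ( 5 + ( y * x ) ) <= 19
stmt 3: y := z - x  -- replace 1 occurrence(s) of y with (z - x)
  => ( 5 + ( ( z - x ) * x ) ) <= 19
stmt 2: x := y + 8  -- replace 2 occurrence(s) of x with (y + 8)
  => ( 5 + ( ( z - ( y + 8 ) ) * ( y + 8 ) ) ) <= 19
stmt 1: x := x - z  -- replace 0 occurrence(s) of x with (x - z)
  => ( 5 + ( ( z - ( y + 8 ) ) * ( y + 8 ) ) ) <= 19

Answer: ( 5 + ( ( z - ( y + 8 ) ) * ( y + 8 ) ) ) <= 19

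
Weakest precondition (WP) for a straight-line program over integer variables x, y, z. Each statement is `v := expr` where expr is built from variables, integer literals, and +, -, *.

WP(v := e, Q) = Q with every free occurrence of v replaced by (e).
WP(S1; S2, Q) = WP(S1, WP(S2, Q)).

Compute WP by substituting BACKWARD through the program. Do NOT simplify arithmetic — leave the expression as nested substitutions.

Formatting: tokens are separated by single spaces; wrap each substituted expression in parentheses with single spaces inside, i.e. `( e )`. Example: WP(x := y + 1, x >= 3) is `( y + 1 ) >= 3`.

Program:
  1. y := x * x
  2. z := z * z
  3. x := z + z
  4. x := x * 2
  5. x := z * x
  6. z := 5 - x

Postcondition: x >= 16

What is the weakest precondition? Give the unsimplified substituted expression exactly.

Answer: ( ( z * z ) * ( ( ( z * z ) + ( z * z ) ) * 2 ) ) >= 16

Derivation:
post: x >= 16
stmt 6: z := 5 - x  -- replace 0 occurrence(s) of z with (5 - x)
  => x >= 16
stmt 5: x := z * x  -- replace 1 occurrence(s) of x with (z * x)
  => ( z * x ) >= 16
stmt 4: x := x * 2  -- replace 1 occurrence(s) of x with (x * 2)
  => ( z * ( x * 2 ) ) >= 16
stmt 3: x := z + z  -- replace 1 occurrence(s) of x with (z + z)
  => ( z * ( ( z + z ) * 2 ) ) >= 16
stmt 2: z := z * z  -- replace 3 occurrence(s) of z with (z * z)
  => ( ( z * z ) * ( ( ( z * z ) + ( z * z ) ) * 2 ) ) >= 16
stmt 1: y := x * x  -- replace 0 occurrence(s) of y with (x * x)
  => ( ( z * z ) * ( ( ( z * z ) + ( z * z ) ) * 2 ) ) >= 16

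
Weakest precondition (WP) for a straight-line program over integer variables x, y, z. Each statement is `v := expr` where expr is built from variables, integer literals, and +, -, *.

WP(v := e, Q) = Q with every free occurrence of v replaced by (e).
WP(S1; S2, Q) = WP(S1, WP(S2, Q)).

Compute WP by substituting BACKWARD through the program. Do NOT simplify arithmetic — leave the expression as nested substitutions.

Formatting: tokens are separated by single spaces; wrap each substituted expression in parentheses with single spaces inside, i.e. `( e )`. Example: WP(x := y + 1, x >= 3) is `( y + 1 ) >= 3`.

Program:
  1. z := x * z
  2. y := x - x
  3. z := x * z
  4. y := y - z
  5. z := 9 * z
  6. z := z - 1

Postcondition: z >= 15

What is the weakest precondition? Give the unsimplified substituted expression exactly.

post: z >= 15
stmt 6: z := z - 1  -- replace 1 occurrence(s) of z with (z - 1)
  => ( z - 1 ) >= 15
stmt 5: z := 9 * z  -- replace 1 occurrence(s) of z with (9 * z)
  => ( ( 9 * z ) - 1 ) >= 15
stmt 4: y := y - z  -- replace 0 occurrence(s) of y with (y - z)
  => ( ( 9 * z ) - 1 ) >= 15
stmt 3: z := x * z  -- replace 1 occurrence(s) of z with (x * z)
  => ( ( 9 * ( x * z ) ) - 1 ) >= 15
stmt 2: y := x - x  -- replace 0 occurrence(s) of y with (x - x)
  => ( ( 9 * ( x * z ) ) - 1 ) >= 15
stmt 1: z := x * z  -- replace 1 occurrence(s) of z with (x * z)
  => ( ( 9 * ( x * ( x * z ) ) ) - 1 ) >= 15

Answer: ( ( 9 * ( x * ( x * z ) ) ) - 1 ) >= 15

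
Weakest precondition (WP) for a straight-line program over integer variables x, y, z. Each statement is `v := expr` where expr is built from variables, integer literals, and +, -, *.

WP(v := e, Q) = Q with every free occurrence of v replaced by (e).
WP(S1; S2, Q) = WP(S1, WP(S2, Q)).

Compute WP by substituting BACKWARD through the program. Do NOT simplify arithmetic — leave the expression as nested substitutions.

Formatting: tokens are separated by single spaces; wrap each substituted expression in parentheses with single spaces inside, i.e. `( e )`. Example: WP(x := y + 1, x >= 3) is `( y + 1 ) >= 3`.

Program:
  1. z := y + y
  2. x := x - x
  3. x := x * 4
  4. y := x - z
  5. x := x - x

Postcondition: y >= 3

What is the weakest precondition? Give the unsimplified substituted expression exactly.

Answer: ( ( ( x - x ) * 4 ) - ( y + y ) ) >= 3

Derivation:
post: y >= 3
stmt 5: x := x - x  -- replace 0 occurrence(s) of x with (x - x)
  => y >= 3
stmt 4: y := x - z  -- replace 1 occurrence(s) of y with (x - z)
  => ( x - z ) >= 3
stmt 3: x := x * 4  -- replace 1 occurrence(s) of x with (x * 4)
  => ( ( x * 4 ) - z ) >= 3
stmt 2: x := x - x  -- replace 1 occurrence(s) of x with (x - x)
  => ( ( ( x - x ) * 4 ) - z ) >= 3
stmt 1: z := y + y  -- replace 1 occurrence(s) of z with (y + y)
  => ( ( ( x - x ) * 4 ) - ( y + y ) ) >= 3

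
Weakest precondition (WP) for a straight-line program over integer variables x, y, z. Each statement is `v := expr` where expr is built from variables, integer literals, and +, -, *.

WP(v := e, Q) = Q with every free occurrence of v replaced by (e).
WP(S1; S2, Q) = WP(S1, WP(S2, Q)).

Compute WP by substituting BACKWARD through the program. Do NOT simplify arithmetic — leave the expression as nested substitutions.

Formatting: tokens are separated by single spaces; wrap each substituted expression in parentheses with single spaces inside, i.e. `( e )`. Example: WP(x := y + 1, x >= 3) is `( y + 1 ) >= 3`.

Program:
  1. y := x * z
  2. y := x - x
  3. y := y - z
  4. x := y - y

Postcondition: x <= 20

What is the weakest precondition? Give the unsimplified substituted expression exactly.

Answer: ( ( ( x - x ) - z ) - ( ( x - x ) - z ) ) <= 20

Derivation:
post: x <= 20
stmt 4: x := y - y  -- replace 1 occurrence(s) of x with (y - y)
  => ( y - y ) <= 20
stmt 3: y := y - z  -- replace 2 occurrence(s) of y with (y - z)
  => ( ( y - z ) - ( y - z ) ) <= 20
stmt 2: y := x - x  -- replace 2 occurrence(s) of y with (x - x)
  => ( ( ( x - x ) - z ) - ( ( x - x ) - z ) ) <= 20
stmt 1: y := x * z  -- replace 0 occurrence(s) of y with (x * z)
  => ( ( ( x - x ) - z ) - ( ( x - x ) - z ) ) <= 20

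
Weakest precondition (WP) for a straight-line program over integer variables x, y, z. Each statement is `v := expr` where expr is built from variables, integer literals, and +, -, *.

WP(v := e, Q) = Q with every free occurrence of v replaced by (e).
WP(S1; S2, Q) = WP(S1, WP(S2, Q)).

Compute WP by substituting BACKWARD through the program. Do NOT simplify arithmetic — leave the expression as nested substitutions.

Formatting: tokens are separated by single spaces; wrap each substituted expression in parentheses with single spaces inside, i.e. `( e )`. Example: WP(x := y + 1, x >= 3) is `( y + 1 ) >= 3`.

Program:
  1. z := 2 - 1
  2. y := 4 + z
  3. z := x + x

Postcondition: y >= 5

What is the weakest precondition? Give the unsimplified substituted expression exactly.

Answer: ( 4 + ( 2 - 1 ) ) >= 5

Derivation:
post: y >= 5
stmt 3: z := x + x  -- replace 0 occurrence(s) of z with (x + x)
  => y >= 5
stmt 2: y := 4 + z  -- replace 1 occurrence(s) of y with (4 + z)
  => ( 4 + z ) >= 5
stmt 1: z := 2 - 1  -- replace 1 occurrence(s) of z with (2 - 1)
  => ( 4 + ( 2 - 1 ) ) >= 5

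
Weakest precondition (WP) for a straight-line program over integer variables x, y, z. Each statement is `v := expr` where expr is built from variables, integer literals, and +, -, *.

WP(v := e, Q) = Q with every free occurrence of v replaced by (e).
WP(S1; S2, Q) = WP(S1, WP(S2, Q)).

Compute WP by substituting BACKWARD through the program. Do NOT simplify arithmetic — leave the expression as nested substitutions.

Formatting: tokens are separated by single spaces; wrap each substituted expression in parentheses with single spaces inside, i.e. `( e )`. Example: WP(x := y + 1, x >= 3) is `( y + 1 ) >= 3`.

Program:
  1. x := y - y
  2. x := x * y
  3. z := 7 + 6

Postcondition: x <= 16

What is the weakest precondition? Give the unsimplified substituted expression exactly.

Answer: ( ( y - y ) * y ) <= 16

Derivation:
post: x <= 16
stmt 3: z := 7 + 6  -- replace 0 occurrence(s) of z with (7 + 6)
  => x <= 16
stmt 2: x := x * y  -- replace 1 occurrence(s) of x with (x * y)
  => ( x * y ) <= 16
stmt 1: x := y - y  -- replace 1 occurrence(s) of x with (y - y)
  => ( ( y - y ) * y ) <= 16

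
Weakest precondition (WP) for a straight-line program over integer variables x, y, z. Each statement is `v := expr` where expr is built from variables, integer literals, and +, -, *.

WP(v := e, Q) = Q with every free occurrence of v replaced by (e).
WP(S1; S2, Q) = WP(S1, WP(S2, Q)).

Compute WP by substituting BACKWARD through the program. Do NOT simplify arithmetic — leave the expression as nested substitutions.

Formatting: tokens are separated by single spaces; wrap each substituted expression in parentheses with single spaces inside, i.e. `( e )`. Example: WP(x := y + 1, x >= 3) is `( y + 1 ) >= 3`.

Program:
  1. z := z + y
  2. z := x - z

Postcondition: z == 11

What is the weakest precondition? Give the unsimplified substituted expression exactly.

post: z == 11
stmt 2: z := x - z  -- replace 1 occurrence(s) of z with (x - z)
  => ( x - z ) == 11
stmt 1: z := z + y  -- replace 1 occurrence(s) of z with (z + y)
  => ( x - ( z + y ) ) == 11

Answer: ( x - ( z + y ) ) == 11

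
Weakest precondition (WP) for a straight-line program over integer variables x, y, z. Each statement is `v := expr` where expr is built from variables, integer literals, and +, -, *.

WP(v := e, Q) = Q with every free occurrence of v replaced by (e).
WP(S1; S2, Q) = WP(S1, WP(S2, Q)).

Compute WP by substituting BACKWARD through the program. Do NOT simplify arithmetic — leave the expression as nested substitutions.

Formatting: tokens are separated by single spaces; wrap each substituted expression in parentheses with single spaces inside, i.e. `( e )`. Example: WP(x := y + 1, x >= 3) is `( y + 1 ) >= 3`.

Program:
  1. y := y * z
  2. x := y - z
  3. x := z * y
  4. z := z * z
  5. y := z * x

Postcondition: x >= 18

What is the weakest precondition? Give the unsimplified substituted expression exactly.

post: x >= 18
stmt 5: y := z * x  -- replace 0 occurrence(s) of y with (z * x)
  => x >= 18
stmt 4: z := z * z  -- replace 0 occurrence(s) of z with (z * z)
  => x >= 18
stmt 3: x := z * y  -- replace 1 occurrence(s) of x with (z * y)
  => ( z * y ) >= 18
stmt 2: x := y - z  -- replace 0 occurrence(s) of x with (y - z)
  => ( z * y ) >= 18
stmt 1: y := y * z  -- replace 1 occurrence(s) of y with (y * z)
  => ( z * ( y * z ) ) >= 18

Answer: ( z * ( y * z ) ) >= 18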